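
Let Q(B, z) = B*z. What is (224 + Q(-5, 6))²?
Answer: 37636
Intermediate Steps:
(224 + Q(-5, 6))² = (224 - 5*6)² = (224 - 30)² = 194² = 37636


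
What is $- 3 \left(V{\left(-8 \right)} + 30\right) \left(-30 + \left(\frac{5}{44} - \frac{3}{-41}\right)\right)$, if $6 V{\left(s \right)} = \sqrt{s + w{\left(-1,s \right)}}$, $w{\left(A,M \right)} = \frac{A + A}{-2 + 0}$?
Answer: $\frac{2420235}{902} + \frac{53783 i \sqrt{7}}{3608} \approx 2683.2 + 39.439 i$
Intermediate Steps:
$w{\left(A,M \right)} = - A$ ($w{\left(A,M \right)} = \frac{2 A}{-2} = 2 A \left(- \frac{1}{2}\right) = - A$)
$V{\left(s \right)} = \frac{\sqrt{1 + s}}{6}$ ($V{\left(s \right)} = \frac{\sqrt{s - -1}}{6} = \frac{\sqrt{s + 1}}{6} = \frac{\sqrt{1 + s}}{6}$)
$- 3 \left(V{\left(-8 \right)} + 30\right) \left(-30 + \left(\frac{5}{44} - \frac{3}{-41}\right)\right) = - 3 \left(\frac{\sqrt{1 - 8}}{6} + 30\right) \left(-30 + \left(\frac{5}{44} - \frac{3}{-41}\right)\right) = - 3 \left(\frac{\sqrt{-7}}{6} + 30\right) \left(-30 + \left(5 \cdot \frac{1}{44} - - \frac{3}{41}\right)\right) = - 3 \left(\frac{i \sqrt{7}}{6} + 30\right) \left(-30 + \left(\frac{5}{44} + \frac{3}{41}\right)\right) = - 3 \left(\frac{i \sqrt{7}}{6} + 30\right) \left(-30 + \frac{337}{1804}\right) = - 3 \left(30 + \frac{i \sqrt{7}}{6}\right) \left(- \frac{53783}{1804}\right) = - 3 \left(- \frac{806745}{902} - \frac{53783 i \sqrt{7}}{10824}\right) = \frac{2420235}{902} + \frac{53783 i \sqrt{7}}{3608}$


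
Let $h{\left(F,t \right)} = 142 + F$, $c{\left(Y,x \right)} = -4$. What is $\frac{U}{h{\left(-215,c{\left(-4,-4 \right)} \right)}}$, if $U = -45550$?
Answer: $\frac{45550}{73} \approx 623.97$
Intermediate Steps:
$\frac{U}{h{\left(-215,c{\left(-4,-4 \right)} \right)}} = - \frac{45550}{142 - 215} = - \frac{45550}{-73} = \left(-45550\right) \left(- \frac{1}{73}\right) = \frac{45550}{73}$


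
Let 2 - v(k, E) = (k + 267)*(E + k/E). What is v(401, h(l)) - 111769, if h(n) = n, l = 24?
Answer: -833761/6 ≈ -1.3896e+5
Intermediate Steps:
v(k, E) = 2 - (267 + k)*(E + k/E) (v(k, E) = 2 - (k + 267)*(E + k/E) = 2 - (267 + k)*(E + k/E))
v(401, h(l)) - 111769 = (2 - 267*24 - 1*24*401 - 1*401**2/24 - 267*401/24) - 111769 = (2 - 6408 - 9624 - 1*1/24*160801 - 267*401*1/24) - 111769 = (2 - 6408 - 9624 - 160801/24 - 35689/8) - 111769 = -163147/6 - 111769 = -833761/6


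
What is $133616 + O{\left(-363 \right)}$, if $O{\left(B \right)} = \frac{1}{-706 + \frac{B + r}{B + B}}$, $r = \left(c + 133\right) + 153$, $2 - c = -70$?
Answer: $\frac{68485013690}{512551} \approx 1.3362 \cdot 10^{5}$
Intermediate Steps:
$c = 72$ ($c = 2 - -70 = 2 + 70 = 72$)
$r = 358$ ($r = \left(72 + 133\right) + 153 = 205 + 153 = 358$)
$O{\left(B \right)} = \frac{1}{-706 + \frac{358 + B}{2 B}}$ ($O{\left(B \right)} = \frac{1}{-706 + \frac{B + 358}{B + B}} = \frac{1}{-706 + \frac{358 + B}{2 B}}$)
$133616 + O{\left(-363 \right)} = 133616 - - \frac{726}{-358 + 1411 \left(-363\right)} = 133616 - - \frac{726}{-358 - 512193} = 133616 - - \frac{726}{-512551} = 133616 - \left(-726\right) \left(- \frac{1}{512551}\right) = 133616 - \frac{726}{512551} = \frac{68485013690}{512551}$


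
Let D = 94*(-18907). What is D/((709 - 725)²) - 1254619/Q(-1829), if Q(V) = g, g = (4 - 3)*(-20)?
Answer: 35704663/640 ≈ 55789.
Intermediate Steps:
D = -1777258
g = -20 (g = 1*(-20) = -20)
Q(V) = -20
D/((709 - 725)²) - 1254619/Q(-1829) = -1777258/(709 - 725)² - 1254619/(-20) = -1777258/((-16)²) - 1254619*(-1/20) = -1777258/256 + 1254619/20 = -1777258*1/256 + 1254619/20 = -888629/128 + 1254619/20 = 35704663/640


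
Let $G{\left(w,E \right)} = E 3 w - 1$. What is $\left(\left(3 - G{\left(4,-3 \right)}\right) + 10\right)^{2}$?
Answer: $2500$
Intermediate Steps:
$G{\left(w,E \right)} = -1 + 3 E w$ ($G{\left(w,E \right)} = 3 E w - 1 = -1 + 3 E w$)
$\left(\left(3 - G{\left(4,-3 \right)}\right) + 10\right)^{2} = \left(\left(3 - \left(-1 + 3 \left(-3\right) 4\right)\right) + 10\right)^{2} = \left(\left(3 - \left(-1 - 36\right)\right) + 10\right)^{2} = \left(\left(3 - -37\right) + 10\right)^{2} = \left(\left(3 + 37\right) + 10\right)^{2} = \left(40 + 10\right)^{2} = 50^{2} = 2500$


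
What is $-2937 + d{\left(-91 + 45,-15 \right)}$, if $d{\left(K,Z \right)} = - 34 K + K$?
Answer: $-1419$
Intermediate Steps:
$d{\left(K,Z \right)} = - 33 K$
$-2937 + d{\left(-91 + 45,-15 \right)} = -2937 - 33 \left(-91 + 45\right) = -2937 - -1518 = -2937 + 1518 = -1419$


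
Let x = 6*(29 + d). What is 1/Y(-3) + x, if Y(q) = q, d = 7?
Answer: 647/3 ≈ 215.67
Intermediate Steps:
x = 216 (x = 6*(29 + 7) = 6*36 = 216)
1/Y(-3) + x = 1/(-3) + 216 = -1/3 + 216 = 647/3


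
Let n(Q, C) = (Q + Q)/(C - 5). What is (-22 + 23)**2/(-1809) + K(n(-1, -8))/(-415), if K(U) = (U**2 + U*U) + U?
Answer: -131641/126874215 ≈ -0.0010376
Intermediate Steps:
n(Q, C) = 2*Q/(-5 + C) (n(Q, C) = (2*Q)/(-5 + C) = 2*Q/(-5 + C))
K(U) = U + 2*U**2 (K(U) = (U**2 + U**2) + U = 2*U**2 + U = U + 2*U**2)
(-22 + 23)**2/(-1809) + K(n(-1, -8))/(-415) = (-22 + 23)**2/(-1809) + ((2*(-1)/(-5 - 8))*(1 + 2*(2*(-1)/(-5 - 8))))/(-415) = 1**2*(-1/1809) + ((2*(-1)/(-13))*(1 + 2*(2*(-1)/(-13))))*(-1/415) = 1*(-1/1809) + ((2*(-1)*(-1/13))*(1 + 2*(2*(-1)*(-1/13))))*(-1/415) = -1/1809 + (2*(1 + 2*(2/13))/13)*(-1/415) = -1/1809 + (2*(1 + 4/13)/13)*(-1/415) = -1/1809 + ((2/13)*(17/13))*(-1/415) = -1/1809 + (34/169)*(-1/415) = -1/1809 - 34/70135 = -131641/126874215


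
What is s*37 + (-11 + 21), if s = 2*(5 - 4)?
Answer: 84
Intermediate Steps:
s = 2 (s = 2*1 = 2)
s*37 + (-11 + 21) = 2*37 + (-11 + 21) = 74 + 10 = 84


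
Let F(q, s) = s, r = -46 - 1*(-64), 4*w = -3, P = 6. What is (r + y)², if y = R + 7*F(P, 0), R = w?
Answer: 4761/16 ≈ 297.56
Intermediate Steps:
w = -¾ (w = (¼)*(-3) = -¾ ≈ -0.75000)
r = 18 (r = -46 + 64 = 18)
R = -¾ ≈ -0.75000
y = -¾ (y = -¾ + 7*0 = -¾ + 0 = -¾ ≈ -0.75000)
(r + y)² = (18 - ¾)² = (69/4)² = 4761/16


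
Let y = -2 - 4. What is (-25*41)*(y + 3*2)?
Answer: 0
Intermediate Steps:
y = -6
(-25*41)*(y + 3*2) = (-25*41)*(-6 + 3*2) = -1025*(-6 + 6) = -1025*0 = 0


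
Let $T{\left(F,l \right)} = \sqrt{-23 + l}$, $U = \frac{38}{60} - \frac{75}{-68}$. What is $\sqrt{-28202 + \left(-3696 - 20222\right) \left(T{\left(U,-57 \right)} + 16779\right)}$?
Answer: $2 \sqrt{-100337081 - 23918 i \sqrt{5}} \approx 5.3392 - 20034.0 i$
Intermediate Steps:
$U = \frac{1771}{1020}$ ($U = 38 \cdot \frac{1}{60} - - \frac{75}{68} = \frac{19}{30} + \frac{75}{68} = \frac{1771}{1020} \approx 1.7363$)
$\sqrt{-28202 + \left(-3696 - 20222\right) \left(T{\left(U,-57 \right)} + 16779\right)} = \sqrt{-28202 + \left(-3696 - 20222\right) \left(\sqrt{-23 - 57} + 16779\right)} = \sqrt{-28202 - 23918 \left(\sqrt{-80} + 16779\right)} = \sqrt{-28202 - 23918 \left(4 i \sqrt{5} + 16779\right)} = \sqrt{-28202 - 23918 \left(16779 + 4 i \sqrt{5}\right)} = \sqrt{-28202 - \left(401320122 + 95672 i \sqrt{5}\right)} = \sqrt{-401348324 - 95672 i \sqrt{5}}$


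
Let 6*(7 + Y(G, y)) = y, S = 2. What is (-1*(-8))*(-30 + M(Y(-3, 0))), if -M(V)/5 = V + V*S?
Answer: 600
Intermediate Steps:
Y(G, y) = -7 + y/6
M(V) = -15*V (M(V) = -5*(V + V*2) = -5*(V + 2*V) = -15*V)
(-1*(-8))*(-30 + M(Y(-3, 0))) = (-1*(-8))*(-30 - 15*(-7 + (⅙)*0)) = 8*(-30 - 15*(-7 + 0)) = 8*(-30 - 15*(-7)) = 8*(-30 + 105) = 8*75 = 600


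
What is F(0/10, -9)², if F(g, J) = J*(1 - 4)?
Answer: 729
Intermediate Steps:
F(g, J) = -3*J (F(g, J) = J*(-3) = -3*J)
F(0/10, -9)² = (-3*(-9))² = 27² = 729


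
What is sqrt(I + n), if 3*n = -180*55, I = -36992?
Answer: 2*I*sqrt(10073) ≈ 200.73*I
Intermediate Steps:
n = -3300 (n = (-180*55)/3 = (1/3)*(-9900) = -3300)
sqrt(I + n) = sqrt(-36992 - 3300) = sqrt(-40292) = 2*I*sqrt(10073)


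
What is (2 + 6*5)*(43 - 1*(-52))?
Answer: 3040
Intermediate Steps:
(2 + 6*5)*(43 - 1*(-52)) = (2 + 30)*(43 + 52) = 32*95 = 3040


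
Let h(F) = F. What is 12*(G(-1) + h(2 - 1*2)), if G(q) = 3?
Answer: 36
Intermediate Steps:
12*(G(-1) + h(2 - 1*2)) = 12*(3 + (2 - 1*2)) = 12*(3 + (2 - 2)) = 12*(3 + 0) = 12*3 = 36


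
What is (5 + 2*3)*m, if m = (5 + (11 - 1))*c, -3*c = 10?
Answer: -550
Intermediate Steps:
c = -10/3 (c = -⅓*10 = -10/3 ≈ -3.3333)
m = -50 (m = (5 + (11 - 1))*(-10/3) = (5 + 10)*(-10/3) = 15*(-10/3) = -50)
(5 + 2*3)*m = (5 + 2*3)*(-50) = (5 + 6)*(-50) = 11*(-50) = -550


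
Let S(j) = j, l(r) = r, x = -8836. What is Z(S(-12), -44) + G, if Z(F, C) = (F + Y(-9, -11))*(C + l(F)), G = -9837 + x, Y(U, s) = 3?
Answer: -18169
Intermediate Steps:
G = -18673 (G = -9837 - 8836 = -18673)
Z(F, C) = (3 + F)*(C + F) (Z(F, C) = (F + 3)*(C + F) = (3 + F)*(C + F))
Z(S(-12), -44) + G = ((-12)² + 3*(-44) + 3*(-12) - 44*(-12)) - 18673 = (144 - 132 - 36 + 528) - 18673 = 504 - 18673 = -18169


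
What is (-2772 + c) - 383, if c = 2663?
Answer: -492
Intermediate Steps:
(-2772 + c) - 383 = (-2772 + 2663) - 383 = -109 - 383 = -492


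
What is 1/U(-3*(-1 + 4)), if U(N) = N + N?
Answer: -1/18 ≈ -0.055556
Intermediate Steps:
U(N) = 2*N
1/U(-3*(-1 + 4)) = 1/(2*(-3*(-1 + 4))) = 1/(2*(-3*3)) = 1/(2*(-9)) = 1/(-18) = -1/18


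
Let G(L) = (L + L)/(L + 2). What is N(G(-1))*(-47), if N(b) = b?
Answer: 94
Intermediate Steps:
G(L) = 2*L/(2 + L) (G(L) = (2*L)/(2 + L) = 2*L/(2 + L))
N(G(-1))*(-47) = (2*(-1)/(2 - 1))*(-47) = (2*(-1)/1)*(-47) = (2*(-1)*1)*(-47) = -2*(-47) = 94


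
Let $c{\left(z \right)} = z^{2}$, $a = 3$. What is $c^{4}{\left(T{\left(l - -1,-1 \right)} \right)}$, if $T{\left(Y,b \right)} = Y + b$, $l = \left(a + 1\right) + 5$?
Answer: $43046721$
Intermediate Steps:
$l = 9$ ($l = \left(3 + 1\right) + 5 = 4 + 5 = 9$)
$c^{4}{\left(T{\left(l - -1,-1 \right)} \right)} = \left(\left(\left(9 - -1\right) - 1\right)^{2}\right)^{4} = \left(\left(\left(9 + 1\right) - 1\right)^{2}\right)^{4} = \left(\left(10 - 1\right)^{2}\right)^{4} = \left(9^{2}\right)^{4} = 81^{4} = 43046721$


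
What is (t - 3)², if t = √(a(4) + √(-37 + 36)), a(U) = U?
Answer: (3 - √(4 + I))² ≈ 0.90802 - 0.48859*I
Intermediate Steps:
t = √(4 + I) (t = √(4 + √(-37 + 36)) = √(4 + √(-1)) = √(4 + I) ≈ 2.0153 + 0.2481*I)
(t - 3)² = (√(4 + I) - 3)² = (-3 + √(4 + I))²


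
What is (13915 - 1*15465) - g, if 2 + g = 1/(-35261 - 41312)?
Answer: -118535003/76573 ≈ -1548.0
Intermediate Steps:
g = -153147/76573 (g = -2 + 1/(-35261 - 41312) = -2 + 1/(-76573) = -2 - 1/76573 = -153147/76573 ≈ -2.0000)
(13915 - 1*15465) - g = (13915 - 1*15465) - 1*(-153147/76573) = (13915 - 15465) + 153147/76573 = -1550 + 153147/76573 = -118535003/76573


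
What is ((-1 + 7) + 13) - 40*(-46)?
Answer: 1859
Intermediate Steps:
((-1 + 7) + 13) - 40*(-46) = (6 + 13) + 1840 = 19 + 1840 = 1859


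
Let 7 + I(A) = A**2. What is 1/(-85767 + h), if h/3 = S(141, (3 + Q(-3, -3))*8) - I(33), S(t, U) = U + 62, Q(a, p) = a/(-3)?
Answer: -1/88731 ≈ -1.1270e-5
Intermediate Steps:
Q(a, p) = -a/3 (Q(a, p) = a*(-1/3) = -a/3)
S(t, U) = 62 + U
I(A) = -7 + A**2
h = -2964 (h = 3*((62 + (3 - 1/3*(-3))*8) - (-7 + 33**2)) = 3*((62 + (3 + 1)*8) - (-7 + 1089)) = 3*((62 + 4*8) - 1*1082) = 3*((62 + 32) - 1082) = 3*(94 - 1082) = 3*(-988) = -2964)
1/(-85767 + h) = 1/(-85767 - 2964) = 1/(-88731) = -1/88731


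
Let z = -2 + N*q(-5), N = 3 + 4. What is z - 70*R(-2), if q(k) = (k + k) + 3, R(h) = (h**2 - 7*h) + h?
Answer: -1171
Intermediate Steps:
N = 7
R(h) = h**2 - 6*h
q(k) = 3 + 2*k (q(k) = 2*k + 3 = 3 + 2*k)
z = -51 (z = -2 + 7*(3 + 2*(-5)) = -2 + 7*(3 - 10) = -2 + 7*(-7) = -2 - 49 = -51)
z - 70*R(-2) = -51 - (-140)*(-6 - 2) = -51 - (-140)*(-8) = -51 - 70*16 = -51 - 1120 = -1171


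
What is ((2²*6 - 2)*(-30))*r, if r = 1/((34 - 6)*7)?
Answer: -165/49 ≈ -3.3673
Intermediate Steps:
r = 1/196 (r = (⅐)/28 = (1/28)*(⅐) = 1/196 ≈ 0.0051020)
((2²*6 - 2)*(-30))*r = ((2²*6 - 2)*(-30))*(1/196) = ((4*6 - 2)*(-30))*(1/196) = ((24 - 2)*(-30))*(1/196) = (22*(-30))*(1/196) = -660*1/196 = -165/49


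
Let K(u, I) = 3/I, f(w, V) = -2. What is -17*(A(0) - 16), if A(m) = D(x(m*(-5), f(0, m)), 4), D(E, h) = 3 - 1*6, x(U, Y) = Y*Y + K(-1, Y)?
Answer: 323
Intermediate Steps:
x(U, Y) = Y² + 3/Y (x(U, Y) = Y*Y + 3/Y = Y² + 3/Y)
D(E, h) = -3 (D(E, h) = 3 - 6 = -3)
A(m) = -3
-17*(A(0) - 16) = -17*(-3 - 16) = -17*(-19) = 323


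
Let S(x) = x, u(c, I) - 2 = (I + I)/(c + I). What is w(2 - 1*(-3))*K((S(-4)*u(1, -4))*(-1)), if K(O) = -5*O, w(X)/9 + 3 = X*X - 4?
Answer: -15120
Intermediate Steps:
u(c, I) = 2 + 2*I/(I + c) (u(c, I) = 2 + (I + I)/(c + I) = 2 + (2*I)/(I + c) = 2 + 2*I/(I + c))
w(X) = -63 + 9*X² (w(X) = -27 + 9*(X*X - 4) = -27 + 9*(X² - 4) = -27 + 9*(-4 + X²) = -27 + (-36 + 9*X²) = -63 + 9*X²)
w(2 - 1*(-3))*K((S(-4)*u(1, -4))*(-1)) = (-63 + 9*(2 - 1*(-3))²)*(-5*(-8*(1 + 2*(-4))/(-4 + 1))*(-1)) = (-63 + 9*(2 + 3)²)*(-5*(-8*(1 - 8)/(-3))*(-1)) = (-63 + 9*5²)*(-5*(-8*(-1)*(-7)/3)*(-1)) = (-63 + 9*25)*(-5*(-4*14/3)*(-1)) = (-63 + 225)*(-(-280)*(-1)/3) = 162*(-5*56/3) = 162*(-280/3) = -15120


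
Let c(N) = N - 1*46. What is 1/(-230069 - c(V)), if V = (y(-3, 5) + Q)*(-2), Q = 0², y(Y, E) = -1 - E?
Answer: -1/230035 ≈ -4.3472e-6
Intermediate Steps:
Q = 0
V = 12 (V = ((-1 - 1*5) + 0)*(-2) = ((-1 - 5) + 0)*(-2) = (-6 + 0)*(-2) = -6*(-2) = 12)
c(N) = -46 + N (c(N) = N - 46 = -46 + N)
1/(-230069 - c(V)) = 1/(-230069 - (-46 + 12)) = 1/(-230069 - 1*(-34)) = 1/(-230069 + 34) = 1/(-230035) = -1/230035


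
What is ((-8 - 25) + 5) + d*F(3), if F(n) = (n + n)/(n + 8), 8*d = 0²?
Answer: -28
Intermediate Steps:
d = 0 (d = (⅛)*0² = (⅛)*0 = 0)
F(n) = 2*n/(8 + n) (F(n) = (2*n)/(8 + n) = 2*n/(8 + n))
((-8 - 25) + 5) + d*F(3) = ((-8 - 25) + 5) + 0*(2*3/(8 + 3)) = (-33 + 5) + 0*(2*3/11) = -28 + 0*(2*3*(1/11)) = -28 + 0*(6/11) = -28 + 0 = -28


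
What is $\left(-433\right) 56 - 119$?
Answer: $-24367$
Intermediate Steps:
$\left(-433\right) 56 - 119 = -24248 - 119 = -24367$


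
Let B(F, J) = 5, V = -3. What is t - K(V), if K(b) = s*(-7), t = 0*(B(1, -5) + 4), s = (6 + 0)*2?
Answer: 84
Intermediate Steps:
s = 12 (s = 6*2 = 12)
t = 0 (t = 0*(5 + 4) = 0*9 = 0)
K(b) = -84 (K(b) = 12*(-7) = -84)
t - K(V) = 0 - 1*(-84) = 0 + 84 = 84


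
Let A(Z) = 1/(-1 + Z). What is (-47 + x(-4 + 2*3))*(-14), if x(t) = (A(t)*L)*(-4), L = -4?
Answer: 434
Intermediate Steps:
x(t) = 16/(-1 + t) (x(t) = (-4/(-1 + t))*(-4) = -4/(-1 + t)*(-4) = 16/(-1 + t))
(-47 + x(-4 + 2*3))*(-14) = (-47 + 16/(-1 + (-4 + 2*3)))*(-14) = (-47 + 16/(-1 + (-4 + 6)))*(-14) = (-47 + 16/(-1 + 2))*(-14) = (-47 + 16/1)*(-14) = (-47 + 16*1)*(-14) = (-47 + 16)*(-14) = -31*(-14) = 434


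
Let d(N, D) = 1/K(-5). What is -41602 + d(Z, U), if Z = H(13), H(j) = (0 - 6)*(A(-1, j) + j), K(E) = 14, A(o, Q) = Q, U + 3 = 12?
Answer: -582427/14 ≈ -41602.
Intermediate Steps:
U = 9 (U = -3 + 12 = 9)
H(j) = -12*j (H(j) = (0 - 6)*(j + j) = -12*j)
Z = -156 (Z = -12*13 = -156)
d(N, D) = 1/14
-41602 + d(Z, U) = -41602 + 1/14 = -582427/14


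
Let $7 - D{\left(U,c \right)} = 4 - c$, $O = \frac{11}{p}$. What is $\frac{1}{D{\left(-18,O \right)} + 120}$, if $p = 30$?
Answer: $\frac{30}{3701} \approx 0.0081059$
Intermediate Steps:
$O = \frac{11}{30} \approx 0.36667$
$D{\left(U,c \right)} = 3 + c$ ($D{\left(U,c \right)} = 7 - \left(4 - c\right) = 7 + \left(-4 + c\right) = 3 + c$)
$\frac{1}{D{\left(-18,O \right)} + 120} = \frac{1}{\left(3 + \frac{11}{30}\right) + 120} = \frac{1}{\frac{101}{30} + 120} = \frac{1}{\frac{3701}{30}} = \frac{30}{3701}$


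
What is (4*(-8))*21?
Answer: -672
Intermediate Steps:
(4*(-8))*21 = -32*21 = -672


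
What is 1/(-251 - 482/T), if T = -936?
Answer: -468/117227 ≈ -0.0039923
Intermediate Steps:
1/(-251 - 482/T) = 1/(-251 - 482/(-936)) = 1/(-251 - 482*(-1/936)) = 1/(-251 + 241/468) = 1/(-117227/468) = -468/117227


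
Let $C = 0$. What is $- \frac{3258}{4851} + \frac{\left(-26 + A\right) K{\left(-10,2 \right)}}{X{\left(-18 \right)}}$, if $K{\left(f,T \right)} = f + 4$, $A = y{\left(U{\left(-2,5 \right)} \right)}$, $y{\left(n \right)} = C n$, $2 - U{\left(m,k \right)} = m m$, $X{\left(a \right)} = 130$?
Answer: $\frac{1424}{2695} \approx 0.52839$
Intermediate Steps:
$U{\left(m,k \right)} = 2 - m^{2}$ ($U{\left(m,k \right)} = 2 - m m = 2 - m^{2}$)
$y{\left(n \right)} = 0$ ($y{\left(n \right)} = 0 n = 0$)
$A = 0$
$K{\left(f,T \right)} = 4 + f$
$- \frac{3258}{4851} + \frac{\left(-26 + A\right) K{\left(-10,2 \right)}}{X{\left(-18 \right)}} = - \frac{3258}{4851} + \frac{\left(-26 + 0\right) \left(4 - 10\right)}{130} = \left(-3258\right) \frac{1}{4851} + \left(-26\right) \left(-6\right) \frac{1}{130} = - \frac{362}{539} + 156 \cdot \frac{1}{130} = - \frac{362}{539} + \frac{6}{5} = \frac{1424}{2695}$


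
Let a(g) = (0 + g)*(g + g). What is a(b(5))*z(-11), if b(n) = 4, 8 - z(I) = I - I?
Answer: 256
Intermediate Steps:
z(I) = 8 (z(I) = 8 - (I - I) = 8 - 1*0 = 8 + 0 = 8)
a(g) = 2*g² (a(g) = g*(2*g) = 2*g²)
a(b(5))*z(-11) = (2*4²)*8 = (2*16)*8 = 32*8 = 256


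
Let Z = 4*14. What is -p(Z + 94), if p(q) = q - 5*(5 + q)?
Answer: 625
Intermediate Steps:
Z = 56
p(q) = -25 - 4*q (p(q) = q + (-25 - 5*q) = -25 - 4*q)
-p(Z + 94) = -(-25 - 4*(56 + 94)) = -(-25 - 4*150) = -(-25 - 600) = -1*(-625) = 625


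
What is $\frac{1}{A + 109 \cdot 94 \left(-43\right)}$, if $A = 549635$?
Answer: $\frac{1}{109057} \approx 9.1695 \cdot 10^{-6}$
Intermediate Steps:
$\frac{1}{A + 109 \cdot 94 \left(-43\right)} = \frac{1}{549635 + 109 \cdot 94 \left(-43\right)} = \frac{1}{549635 + 10246 \left(-43\right)} = \frac{1}{549635 - 440578} = \frac{1}{109057}$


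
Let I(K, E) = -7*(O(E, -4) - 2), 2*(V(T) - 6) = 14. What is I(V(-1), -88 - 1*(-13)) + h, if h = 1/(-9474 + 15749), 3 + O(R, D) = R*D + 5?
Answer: -13177499/6275 ≈ -2100.0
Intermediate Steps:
V(T) = 13 (V(T) = 6 + (1/2)*14 = 6 + 7 = 13)
O(R, D) = 2 + D*R (O(R, D) = -3 + (R*D + 5) = -3 + (D*R + 5) = -3 + (5 + D*R) = 2 + D*R)
I(K, E) = 28*E (I(K, E) = -7*((2 - 4*E) - 2) = -(-28)*E = 28*E)
h = 1/6275 ≈ 0.00015936
I(V(-1), -88 - 1*(-13)) + h = 28*(-88 - 1*(-13)) + 1/6275 = 28*(-88 + 13) + 1/6275 = 28*(-75) + 1/6275 = -2100 + 1/6275 = -13177499/6275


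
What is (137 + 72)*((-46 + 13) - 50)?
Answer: -17347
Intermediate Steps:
(137 + 72)*((-46 + 13) - 50) = 209*(-33 - 50) = 209*(-83) = -17347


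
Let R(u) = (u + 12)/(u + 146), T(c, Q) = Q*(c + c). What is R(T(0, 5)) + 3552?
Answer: 259302/73 ≈ 3552.1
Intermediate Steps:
T(c, Q) = 2*Q*c (T(c, Q) = Q*(2*c) = 2*Q*c)
R(u) = (12 + u)/(146 + u)
R(T(0, 5)) + 3552 = (12 + 2*5*0)/(146 + 2*5*0) + 3552 = (12 + 0)/(146 + 0) + 3552 = 12/146 + 3552 = (1/146)*12 + 3552 = 6/73 + 3552 = 259302/73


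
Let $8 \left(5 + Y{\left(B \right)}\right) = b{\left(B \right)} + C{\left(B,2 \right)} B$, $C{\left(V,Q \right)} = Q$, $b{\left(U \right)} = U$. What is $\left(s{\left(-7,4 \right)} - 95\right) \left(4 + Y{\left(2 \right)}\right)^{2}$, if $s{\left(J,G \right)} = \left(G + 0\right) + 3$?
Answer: $- \frac{11}{2} \approx -5.5$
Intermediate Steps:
$s{\left(J,G \right)} = 3 + G$ ($s{\left(J,G \right)} = G + 3 = 3 + G$)
$Y{\left(B \right)} = -5 + \frac{3 B}{8}$ ($Y{\left(B \right)} = -5 + \frac{B + 2 B}{8} = -5 + \frac{3 B}{8}$)
$\left(s{\left(-7,4 \right)} - 95\right) \left(4 + Y{\left(2 \right)}\right)^{2} = \left(\left(3 + 4\right) - 95\right) \left(4 + \left(-5 + \frac{3}{8} \cdot 2\right)\right)^{2} = \left(7 - 95\right) \left(4 + \left(-5 + \frac{3}{4}\right)\right)^{2} = - 88 \left(4 - \frac{17}{4}\right)^{2} = - 88 \left(- \frac{1}{4}\right)^{2} = \left(-88\right) \frac{1}{16} = - \frac{11}{2}$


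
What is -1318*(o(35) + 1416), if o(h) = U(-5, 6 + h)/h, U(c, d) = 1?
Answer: -65321398/35 ≈ -1.8663e+6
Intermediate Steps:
o(h) = 1/h
-1318*(o(35) + 1416) = -1318*(1/35 + 1416) = -1318*49561/35 = -65321398/35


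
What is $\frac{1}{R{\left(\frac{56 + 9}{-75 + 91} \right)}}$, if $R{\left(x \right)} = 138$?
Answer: $\frac{1}{138} \approx 0.0072464$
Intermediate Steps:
$\frac{1}{R{\left(\frac{56 + 9}{-75 + 91} \right)}} = \frac{1}{138}$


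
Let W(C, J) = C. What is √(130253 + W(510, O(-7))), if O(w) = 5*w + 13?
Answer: √130763 ≈ 361.61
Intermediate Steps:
O(w) = 13 + 5*w
√(130253 + W(510, O(-7))) = √(130253 + 510) = √130763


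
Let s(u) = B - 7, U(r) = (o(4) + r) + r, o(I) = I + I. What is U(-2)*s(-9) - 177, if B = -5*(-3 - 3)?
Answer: -85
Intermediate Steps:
o(I) = 2*I
U(r) = 8 + 2*r (U(r) = (2*4 + r) + r = (8 + r) + r = 8 + 2*r)
B = 30 (B = -5*(-6) = 30)
s(u) = 23 (s(u) = 30 - 7 = 23)
U(-2)*s(-9) - 177 = (8 + 2*(-2))*23 - 177 = (8 - 4)*23 - 177 = 4*23 - 177 = 92 - 177 = -85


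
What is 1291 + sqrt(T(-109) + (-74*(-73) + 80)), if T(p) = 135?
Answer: 1291 + sqrt(5617) ≈ 1365.9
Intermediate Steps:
1291 + sqrt(T(-109) + (-74*(-73) + 80)) = 1291 + sqrt(135 + (-74*(-73) + 80)) = 1291 + sqrt(135 + (5402 + 80)) = 1291 + sqrt(135 + 5482) = 1291 + sqrt(5617)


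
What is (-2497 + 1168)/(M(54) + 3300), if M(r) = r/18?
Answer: -443/1101 ≈ -0.40236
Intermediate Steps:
M(r) = r/18 (M(r) = r*(1/18) = r/18)
(-2497 + 1168)/(M(54) + 3300) = (-2497 + 1168)/((1/18)*54 + 3300) = -1329/(3 + 3300) = -1329/3303 = -1329*1/3303 = -443/1101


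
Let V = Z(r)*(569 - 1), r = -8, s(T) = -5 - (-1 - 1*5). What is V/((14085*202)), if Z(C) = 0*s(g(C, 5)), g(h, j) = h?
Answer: 0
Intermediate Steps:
s(T) = 1 (s(T) = -5 - (-1 - 5) = -5 - 1*(-6) = -5 + 6 = 1)
Z(C) = 0 (Z(C) = 0*1 = 0)
V = 0 (V = 0*(569 - 1) = 0*568 = 0)
V/((14085*202)) = 0/((14085*202)) = 0/2845170 = 0*(1/2845170) = 0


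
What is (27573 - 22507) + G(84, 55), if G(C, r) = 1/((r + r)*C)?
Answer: 46809841/9240 ≈ 5066.0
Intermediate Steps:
G(C, r) = 1/(2*C*r) (G(C, r) = 1/((2*r)*C) = 1/(2*C*r))
(27573 - 22507) + G(84, 55) = (27573 - 22507) + (1/2)/(84*55) = 5066 + (1/2)*(1/84)*(1/55) = 5066 + 1/9240 = 46809841/9240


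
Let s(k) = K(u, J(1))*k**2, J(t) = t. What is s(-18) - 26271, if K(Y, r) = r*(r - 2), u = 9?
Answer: -26595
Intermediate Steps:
K(Y, r) = r*(-2 + r)
s(k) = -k**2 (s(k) = (1*(-2 + 1))*k**2 = (1*(-1))*k**2 = -k**2)
s(-18) - 26271 = -1*(-18)**2 - 26271 = -1*324 - 26271 = -324 - 26271 = -26595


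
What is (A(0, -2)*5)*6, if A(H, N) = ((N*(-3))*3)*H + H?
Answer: 0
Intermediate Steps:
A(H, N) = H - 9*H*N (A(H, N) = (-3*N*3)*H + H = (-9*N)*H + H = -9*H*N + H = H - 9*H*N)
(A(0, -2)*5)*6 = ((0*(1 - 9*(-2)))*5)*6 = ((0*(1 + 18))*5)*6 = ((0*19)*5)*6 = (0*5)*6 = 0*6 = 0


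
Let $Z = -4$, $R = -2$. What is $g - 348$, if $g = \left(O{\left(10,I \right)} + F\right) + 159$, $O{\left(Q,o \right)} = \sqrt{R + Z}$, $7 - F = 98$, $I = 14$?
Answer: $-280 + i \sqrt{6} \approx -280.0 + 2.4495 i$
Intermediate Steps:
$F = -91$ ($F = 7 - 98 = -91$)
$O{\left(Q,o \right)} = i \sqrt{6}$ ($O{\left(Q,o \right)} = \sqrt{-2 - 4} = \sqrt{-6} = i \sqrt{6}$)
$g = 68 + i \sqrt{6}$ ($g = \left(i \sqrt{6} - 91\right) + 159 = \left(-91 + i \sqrt{6}\right) + 159 = 68 + i \sqrt{6} \approx 68.0 + 2.4495 i$)
$g - 348 = \left(68 + i \sqrt{6}\right) - 348 = -280 + i \sqrt{6}$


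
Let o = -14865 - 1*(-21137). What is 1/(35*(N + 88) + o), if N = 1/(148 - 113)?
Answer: 1/9353 ≈ 0.00010692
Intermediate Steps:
o = 6272 (o = -14865 + 21137 = 6272)
N = 1/35 ≈ 0.028571
1/(35*(N + 88) + o) = 1/(35*(1/35 + 88) + 6272) = 1/(35*(3081/35) + 6272) = 1/(3081 + 6272) = 1/9353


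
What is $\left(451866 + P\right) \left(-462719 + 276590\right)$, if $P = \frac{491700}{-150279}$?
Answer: $- \frac{4213059628261302}{50093} \approx -8.4105 \cdot 10^{10}$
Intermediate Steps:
$P = - \frac{163900}{50093}$ ($P = 491700 \left(- \frac{1}{150279}\right) = - \frac{163900}{50093} \approx -3.2719$)
$\left(451866 + P\right) \left(-462719 + 276590\right) = \left(451866 - \frac{163900}{50093}\right) \left(-462719 + 276590\right) = \frac{22635159638}{50093} \left(-186129\right) = - \frac{4213059628261302}{50093}$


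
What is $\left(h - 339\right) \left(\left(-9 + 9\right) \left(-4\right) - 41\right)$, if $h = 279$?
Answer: $2460$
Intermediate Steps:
$\left(h - 339\right) \left(\left(-9 + 9\right) \left(-4\right) - 41\right) = \left(279 - 339\right) \left(\left(-9 + 9\right) \left(-4\right) - 41\right) = - 60 \left(0 \left(-4\right) - 41\right) = - 60 \left(0 - 41\right) = \left(-60\right) \left(-41\right) = 2460$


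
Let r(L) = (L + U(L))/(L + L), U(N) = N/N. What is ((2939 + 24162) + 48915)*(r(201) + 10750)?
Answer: 164259249616/201 ≈ 8.1721e+8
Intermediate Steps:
U(N) = 1
r(L) = (1 + L)/(2*L) (r(L) = (L + 1)/(L + L) = (1 + L)/((2*L)) = (1 + L)*(1/(2*L)) = (1 + L)/(2*L))
((2939 + 24162) + 48915)*(r(201) + 10750) = ((2939 + 24162) + 48915)*((½)*(1 + 201)/201 + 10750) = (27101 + 48915)*((½)*(1/201)*202 + 10750) = 76016*(101/201 + 10750) = 76016*(2160851/201) = 164259249616/201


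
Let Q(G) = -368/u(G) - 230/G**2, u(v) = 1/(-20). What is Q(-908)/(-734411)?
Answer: -3034027405/302747715352 ≈ -0.010022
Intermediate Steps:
u(v) = -1/20
Q(G) = 7360 - 230/G**2 (Q(G) = -368/(-1/20) - 230/G**2 = -368*(-20) - 230/G**2 = 7360 - 230/G**2)
Q(-908)/(-734411) = (7360 - 230/(-908)**2)/(-734411) = (7360 - 230*1/824464)*(-1/734411) = (7360 - 115/412232)*(-1/734411) = (3034027405/412232)*(-1/734411) = -3034027405/302747715352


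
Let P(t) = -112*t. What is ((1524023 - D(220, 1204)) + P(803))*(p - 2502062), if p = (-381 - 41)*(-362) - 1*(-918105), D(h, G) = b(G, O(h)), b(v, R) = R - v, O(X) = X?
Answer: -2053863569703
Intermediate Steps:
D(h, G) = h - G
p = 1070869 (p = -422*(-362) + 918105 = 152764 + 918105 = 1070869)
((1524023 - D(220, 1204)) + P(803))*(p - 2502062) = ((1524023 - (220 - 1*1204)) - 112*803)*(1070869 - 2502062) = ((1524023 - (220 - 1204)) - 89936)*(-1431193) = ((1524023 - 1*(-984)) - 89936)*(-1431193) = ((1524023 + 984) - 89936)*(-1431193) = (1525007 - 89936)*(-1431193) = 1435071*(-1431193) = -2053863569703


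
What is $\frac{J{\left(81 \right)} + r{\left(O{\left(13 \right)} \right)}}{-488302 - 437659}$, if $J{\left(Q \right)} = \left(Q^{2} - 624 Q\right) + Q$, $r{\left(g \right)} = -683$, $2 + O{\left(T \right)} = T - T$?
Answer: $\frac{44585}{925961} \approx 0.04815$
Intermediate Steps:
$O{\left(T \right)} = -2$ ($O{\left(T \right)} = -2 + \left(T - T\right) = -2 + 0 = -2$)
$J{\left(Q \right)} = Q^{2} - 623 Q$
$\frac{J{\left(81 \right)} + r{\left(O{\left(13 \right)} \right)}}{-488302 - 437659} = \frac{81 \left(-623 + 81\right) - 683}{-488302 - 437659} = \frac{81 \left(-542\right) - 683}{-925961} = \left(-43902 - 683\right) \left(- \frac{1}{925961}\right) = \left(-44585\right) \left(- \frac{1}{925961}\right) = \frac{44585}{925961}$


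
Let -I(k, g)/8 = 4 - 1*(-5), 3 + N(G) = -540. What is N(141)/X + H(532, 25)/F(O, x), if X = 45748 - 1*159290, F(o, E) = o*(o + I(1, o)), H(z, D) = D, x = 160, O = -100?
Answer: 243563/39058448 ≈ 0.0062359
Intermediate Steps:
N(G) = -543 (N(G) = -3 - 540 = -543)
I(k, g) = -72 (I(k, g) = -8*(4 - 1*(-5)) = -8*(4 + 5) = -8*9 = -72)
F(o, E) = o*(-72 + o) (F(o, E) = o*(o - 72) = o*(-72 + o))
X = -113542 (X = 45748 - 159290 = -113542)
N(141)/X + H(532, 25)/F(O, x) = -543/(-113542) + 25/((-100*(-72 - 100))) = -543*(-1/113542) + 25/((-100*(-172))) = 543/113542 + 25/17200 = 543/113542 + 25*(1/17200) = 543/113542 + 1/688 = 243563/39058448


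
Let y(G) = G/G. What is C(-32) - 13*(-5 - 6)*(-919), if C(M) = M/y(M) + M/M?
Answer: -131448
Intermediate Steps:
y(G) = 1
C(M) = 1 + M (C(M) = M/1 + M/M = M*1 + 1 = M + 1 = 1 + M)
C(-32) - 13*(-5 - 6)*(-919) = (1 - 32) - 13*(-5 - 6)*(-919) = -31 - 13*(-11)*(-919) = -31 + 143*(-919) = -31 - 131417 = -131448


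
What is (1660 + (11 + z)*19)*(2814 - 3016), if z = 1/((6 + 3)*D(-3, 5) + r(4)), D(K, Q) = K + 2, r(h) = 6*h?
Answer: -5666908/15 ≈ -3.7779e+5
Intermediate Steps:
D(K, Q) = 2 + K
z = 1/15 (z = 1/((6 + 3)*(2 - 3) + 6*4) = 1/(9*(-1) + 24) = 1/(-9 + 24) = 1/15 ≈ 0.066667)
(1660 + (11 + z)*19)*(2814 - 3016) = (1660 + (11 + 1/15)*19)*(2814 - 3016) = (1660 + (166/15)*19)*(-202) = (1660 + 3154/15)*(-202) = (28054/15)*(-202) = -5666908/15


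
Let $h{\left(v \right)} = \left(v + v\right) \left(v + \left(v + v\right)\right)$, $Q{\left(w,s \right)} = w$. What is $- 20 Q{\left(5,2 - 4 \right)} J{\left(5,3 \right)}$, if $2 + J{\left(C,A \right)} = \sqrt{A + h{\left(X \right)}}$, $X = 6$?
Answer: $200 - 100 \sqrt{219} \approx -1279.9$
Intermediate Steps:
$h{\left(v \right)} = 6 v^{2}$ ($h{\left(v \right)} = 2 v \left(v + 2 v\right) = 2 v 3 v = 6 v^{2}$)
$J{\left(C,A \right)} = -2 + \sqrt{216 + A}$ ($J{\left(C,A \right)} = -2 + \sqrt{A + 6 \cdot 6^{2}} = -2 + \sqrt{A + 6 \cdot 36} = -2 + \sqrt{A + 216} = -2 + \sqrt{216 + A}$)
$- 20 Q{\left(5,2 - 4 \right)} J{\left(5,3 \right)} = - 20 \cdot 5 \left(-2 + \sqrt{216 + 3}\right) = - 100 \left(-2 + \sqrt{219}\right) = - (-200 + 100 \sqrt{219}) = 200 - 100 \sqrt{219}$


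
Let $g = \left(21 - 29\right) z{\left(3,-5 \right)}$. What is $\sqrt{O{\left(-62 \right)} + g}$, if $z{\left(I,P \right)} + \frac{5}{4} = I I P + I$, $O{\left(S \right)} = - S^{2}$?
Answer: $i \sqrt{3498} \approx 59.144 i$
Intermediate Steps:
$z{\left(I,P \right)} = - \frac{5}{4} + I + P I^{2}$ ($z{\left(I,P \right)} = - \frac{5}{4} + \left(I I P + I\right) = - \frac{5}{4} + \left(I^{2} P + I\right) = - \frac{5}{4} + \left(P I^{2} + I\right) = - \frac{5}{4} + \left(I + P I^{2}\right) = - \frac{5}{4} + I + P I^{2}$)
$g = 346$ ($g = \left(21 - 29\right) \left(- \frac{5}{4} + 3 - 5 \cdot 3^{2}\right) = - 8 \left(- \frac{5}{4} + 3 - 45\right) = \left(-8\right) \left(- \frac{173}{4}\right) = 346$)
$\sqrt{O{\left(-62 \right)} + g} = \sqrt{- \left(-62\right)^{2} + 346} = \sqrt{\left(-1\right) 3844 + 346} = \sqrt{-3844 + 346} = \sqrt{-3498} = i \sqrt{3498}$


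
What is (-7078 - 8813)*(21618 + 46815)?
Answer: -1087468803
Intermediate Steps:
(-7078 - 8813)*(21618 + 46815) = -15891*68433 = -1087468803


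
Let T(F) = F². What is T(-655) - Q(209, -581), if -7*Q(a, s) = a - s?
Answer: 3003965/7 ≈ 4.2914e+5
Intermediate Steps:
Q(a, s) = -a/7 + s/7 (Q(a, s) = -(a - s)/7 = -a/7 + s/7)
T(-655) - Q(209, -581) = (-655)² - (-⅐*209 + (⅐)*(-581)) = 429025 - (-209/7 - 83) = 429025 - 1*(-790/7) = 429025 + 790/7 = 3003965/7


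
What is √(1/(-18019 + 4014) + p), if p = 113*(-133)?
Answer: 3*I*√327532049970/14005 ≈ 122.59*I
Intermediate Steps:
p = -15029
√(1/(-18019 + 4014) + p) = √(1/(-18019 + 4014) - 15029) = √(1/(-14005) - 15029) = √(-1/14005 - 15029) = √(-210481146/14005) = 3*I*√327532049970/14005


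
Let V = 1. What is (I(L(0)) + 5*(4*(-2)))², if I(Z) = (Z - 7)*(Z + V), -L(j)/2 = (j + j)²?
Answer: 2209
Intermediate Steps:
L(j) = -8*j² (L(j) = -2*(j + j)² = -2*4*j² = -8*j²)
I(Z) = (1 + Z)*(-7 + Z) (I(Z) = (Z - 7)*(Z + 1) = (-7 + Z)*(1 + Z) = (1 + Z)*(-7 + Z))
(I(L(0)) + 5*(4*(-2)))² = ((-7 + (-8*0²)² - (-48)*0²) + 5*(4*(-2)))² = ((-7 + (-8*0)² - (-48)*0) + 5*(-8))² = ((-7 + 0² - 6*0) - 40)² = ((-7 + 0 + 0) - 40)² = (-7 - 40)² = (-47)² = 2209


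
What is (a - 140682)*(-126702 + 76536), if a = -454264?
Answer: 29846061036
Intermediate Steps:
(a - 140682)*(-126702 + 76536) = (-454264 - 140682)*(-126702 + 76536) = -594946*(-50166) = 29846061036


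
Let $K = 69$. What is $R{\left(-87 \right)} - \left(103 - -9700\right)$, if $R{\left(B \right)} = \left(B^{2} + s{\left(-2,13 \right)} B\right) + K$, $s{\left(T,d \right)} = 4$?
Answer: $-2513$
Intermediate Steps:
$R{\left(B \right)} = 69 + B^{2} + 4 B$ ($R{\left(B \right)} = \left(B^{2} + 4 B\right) + 69 = 69 + B^{2} + 4 B$)
$R{\left(-87 \right)} - \left(103 - -9700\right) = \left(69 + \left(-87\right)^{2} + 4 \left(-87\right)\right) - \left(103 - -9700\right) = \left(69 + 7569 - 348\right) - \left(103 + 9700\right) = 7290 - 9803 = -2513$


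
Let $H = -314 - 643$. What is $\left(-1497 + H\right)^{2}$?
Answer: $6022116$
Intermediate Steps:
$H = -957$ ($H = -314 - 643 = -957$)
$\left(-1497 + H\right)^{2} = \left(-1497 - 957\right)^{2} = \left(-2454\right)^{2} = 6022116$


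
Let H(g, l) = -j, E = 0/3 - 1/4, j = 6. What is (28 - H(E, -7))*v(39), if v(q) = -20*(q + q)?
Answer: -53040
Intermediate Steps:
E = -¼ (E = 0*(⅓) - 1*¼ = 0 - ¼ = -¼ ≈ -0.25000)
H(g, l) = -6 (H(g, l) = -1*6 = -6)
v(q) = -40*q
(28 - H(E, -7))*v(39) = (28 - 1*(-6))*(-40*39) = (28 + 6)*(-1560) = 34*(-1560) = -53040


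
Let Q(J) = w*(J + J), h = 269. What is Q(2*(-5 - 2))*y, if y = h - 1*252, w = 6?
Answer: -2856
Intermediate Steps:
Q(J) = 12*J (Q(J) = 6*(J + J) = 6*(2*J) = 12*J)
y = 17 (y = 269 - 1*252 = 269 - 252 = 17)
Q(2*(-5 - 2))*y = (12*(2*(-5 - 2)))*17 = (12*(2*(-7)))*17 = (12*(-14))*17 = -168*17 = -2856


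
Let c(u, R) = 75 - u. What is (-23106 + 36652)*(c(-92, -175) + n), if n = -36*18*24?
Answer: -208405210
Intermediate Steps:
n = -15552 (n = -648*24 = -15552)
(-23106 + 36652)*(c(-92, -175) + n) = (-23106 + 36652)*((75 - 1*(-92)) - 15552) = 13546*((75 + 92) - 15552) = 13546*(167 - 15552) = 13546*(-15385) = -208405210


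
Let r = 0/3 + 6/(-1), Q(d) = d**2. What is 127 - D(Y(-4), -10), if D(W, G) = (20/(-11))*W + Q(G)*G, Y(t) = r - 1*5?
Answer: 1107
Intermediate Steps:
r = -6 (r = 0*(1/3) + 6*(-1) = 0 - 6 = -6)
Y(t) = -11 (Y(t) = -6 - 1*5 = -6 - 5 = -11)
D(W, G) = G**3 - 20*W/11 (D(W, G) = (20/(-11))*W + G**2*G = (20*(-1/11))*W + G**3 = -20*W/11 + G**3 = G**3 - 20*W/11)
127 - D(Y(-4), -10) = 127 - ((-10)**3 - 20/11*(-11)) = 127 - (-1000 + 20) = 127 - 1*(-980) = 127 + 980 = 1107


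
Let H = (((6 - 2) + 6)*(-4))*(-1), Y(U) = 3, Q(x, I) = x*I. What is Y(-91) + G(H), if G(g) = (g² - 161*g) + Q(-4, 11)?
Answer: -4881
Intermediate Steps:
Q(x, I) = I*x
H = 40 (H = ((4 + 6)*(-4))*(-1) = (10*(-4))*(-1) = -40*(-1) = 40)
G(g) = -44 + g² - 161*g (G(g) = (g² - 161*g) + 11*(-4) = (g² - 161*g) - 44 = -44 + g² - 161*g)
Y(-91) + G(H) = 3 + (-44 + 40² - 161*40) = 3 + (-44 + 1600 - 6440) = 3 - 4884 = -4881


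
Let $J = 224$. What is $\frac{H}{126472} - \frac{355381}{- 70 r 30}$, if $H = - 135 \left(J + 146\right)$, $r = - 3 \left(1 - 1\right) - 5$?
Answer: $- \frac{1420944401}{41498625} \approx -34.241$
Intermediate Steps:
$r = -5$ ($r = - 3 \left(1 - 1\right) - 5 = \left(-3\right) 0 - 5 = 0 - 5 = -5$)
$H = -49950$ ($H = - 135 \left(224 + 146\right) = \left(-135\right) 370 = -49950$)
$\frac{H}{126472} - \frac{355381}{- 70 r 30} = - \frac{49950}{126472} - \frac{355381}{\left(-70\right) \left(-5\right) 30} = \left(-49950\right) \frac{1}{126472} - \frac{355381}{350 \cdot 30} = - \frac{24975}{63236} - \frac{355381}{10500} = - \frac{1420944401}{41498625}$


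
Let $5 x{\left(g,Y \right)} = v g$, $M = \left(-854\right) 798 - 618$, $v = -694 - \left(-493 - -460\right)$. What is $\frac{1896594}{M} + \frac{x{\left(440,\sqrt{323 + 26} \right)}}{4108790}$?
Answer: $- \frac{130539723929}{46710779115} \approx -2.7946$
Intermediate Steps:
$v = -661$ ($v = -694 - \left(-493 + 460\right) = -694 - -33 = -694 + 33 = -661$)
$M = -682110$ ($M = -681492 - 618 = -682110$)
$x{\left(g,Y \right)} = - \frac{661 g}{5}$ ($x{\left(g,Y \right)} = \frac{\left(-661\right) g}{5} = - \frac{661 g}{5}$)
$\frac{1896594}{M} + \frac{x{\left(440,\sqrt{323 + 26} \right)}}{4108790} = \frac{1896594}{-682110} + \frac{\left(- \frac{661}{5}\right) 440}{4108790} = 1896594 \left(- \frac{1}{682110}\right) - \frac{29084}{2054395} = - \frac{316099}{113685} - \frac{29084}{2054395} = - \frac{130539723929}{46710779115}$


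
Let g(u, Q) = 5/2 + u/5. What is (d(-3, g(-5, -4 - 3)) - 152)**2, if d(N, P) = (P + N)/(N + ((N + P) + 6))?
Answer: 23409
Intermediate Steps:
g(u, Q) = 5/2 + u/5 (g(u, Q) = 5*(1/2) + u*(1/5) = 5/2 + u/5)
d(N, P) = (N + P)/(6 + P + 2*N) (d(N, P) = (N + P)/(N + (6 + N + P)) = (N + P)/(6 + P + 2*N))
(d(-3, g(-5, -4 - 3)) - 152)**2 = ((-3 + (5/2 + (1/5)*(-5)))/(6 + (5/2 + (1/5)*(-5)) + 2*(-3)) - 152)**2 = ((-3 + (5/2 - 1))/(6 + (5/2 - 1) - 6) - 152)**2 = ((-3 + 3/2)/(6 + 3/2 - 6) - 152)**2 = (-3/2/(3/2) - 152)**2 = ((2/3)*(-3/2) - 152)**2 = (-1 - 152)**2 = (-153)**2 = 23409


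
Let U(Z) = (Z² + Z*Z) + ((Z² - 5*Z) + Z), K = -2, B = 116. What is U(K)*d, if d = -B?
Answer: -2320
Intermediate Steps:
d = -116 (d = -1*116 = -116)
U(Z) = -4*Z + 3*Z² (U(Z) = (Z² + Z²) + (Z² - 4*Z) = 2*Z² + (Z² - 4*Z) = -4*Z + 3*Z²)
U(K)*d = -2*(-4 + 3*(-2))*(-116) = -2*(-4 - 6)*(-116) = -2*(-10)*(-116) = 20*(-116) = -2320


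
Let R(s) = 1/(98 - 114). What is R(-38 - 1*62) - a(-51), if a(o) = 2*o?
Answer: 1631/16 ≈ 101.94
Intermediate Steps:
R(s) = -1/16 (R(s) = 1/(-16) = -1/16)
R(-38 - 1*62) - a(-51) = -1/16 - 2*(-51) = -1/16 - 1*(-102) = -1/16 + 102 = 1631/16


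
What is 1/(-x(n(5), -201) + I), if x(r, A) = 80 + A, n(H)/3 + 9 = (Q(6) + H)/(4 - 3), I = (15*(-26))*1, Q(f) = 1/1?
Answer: -1/269 ≈ -0.0037175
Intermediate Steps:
Q(f) = 1
I = -390 (I = -390*1 = -390)
n(H) = -24 + 3*H (n(H) = -27 + 3*((1 + H)/(4 - 3)) = -27 + 3*((1 + H)/1) = -27 + 3*((1 + H)*1) = -27 + 3*(1 + H) = -27 + (3 + 3*H) = -24 + 3*H)
1/(-x(n(5), -201) + I) = 1/(-(80 - 201) - 390) = 1/(-1*(-121) - 390) = 1/(121 - 390) = 1/(-269) = -1/269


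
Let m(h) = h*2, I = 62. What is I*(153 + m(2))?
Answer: 9734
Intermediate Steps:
m(h) = 2*h
I*(153 + m(2)) = 62*(153 + 2*2) = 62*(153 + 4) = 62*157 = 9734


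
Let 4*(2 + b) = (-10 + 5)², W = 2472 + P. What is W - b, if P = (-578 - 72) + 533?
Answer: 9403/4 ≈ 2350.8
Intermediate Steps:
P = -117 (P = -650 + 533 = -117)
W = 2355 (W = 2472 - 117 = 2355)
b = 17/4 (b = -2 + (-10 + 5)²/4 = -2 + (¼)*(-5)² = -2 + (¼)*25 = -2 + 25/4 = 17/4 ≈ 4.2500)
W - b = 2355 - 1*17/4 = 2355 - 17/4 = 9403/4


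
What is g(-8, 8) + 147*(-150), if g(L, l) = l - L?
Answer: -22034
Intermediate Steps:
g(-8, 8) + 147*(-150) = (8 - 1*(-8)) + 147*(-150) = (8 + 8) - 22050 = 16 - 22050 = -22034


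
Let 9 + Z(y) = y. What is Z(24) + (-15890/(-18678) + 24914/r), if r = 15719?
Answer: 232686856/13345431 ≈ 17.436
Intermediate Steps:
Z(y) = -9 + y
Z(24) + (-15890/(-18678) + 24914/r) = (-9 + 24) + (-15890/(-18678) + 24914/15719) = 15 + (-15890*(-1/18678) + 24914*(1/15719)) = 15 + (7945/9339 + 24914/15719) = 15 + 32505391/13345431 = 232686856/13345431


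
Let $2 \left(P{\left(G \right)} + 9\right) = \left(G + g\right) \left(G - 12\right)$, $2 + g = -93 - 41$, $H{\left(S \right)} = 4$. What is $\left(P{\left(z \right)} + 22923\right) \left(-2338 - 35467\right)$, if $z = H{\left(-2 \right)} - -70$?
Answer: $-793602560$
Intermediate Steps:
$g = -136$ ($g = -2 - 134 = -136$)
$z = 74$ ($z = 4 - -70 = 4 + 70 = 74$)
$P{\left(G \right)} = -9 + \frac{\left(-136 + G\right) \left(-12 + G\right)}{2}$ ($P{\left(G \right)} = -9 + \frac{\left(G - 136\right) \left(G - 12\right)}{2} = -9 + \frac{\left(-136 + G\right) \left(-12 + G\right)}{2}$)
$\left(P{\left(z \right)} + 22923\right) \left(-2338 - 35467\right) = \left(\left(807 + \frac{74^{2}}{2} - 5476\right) + 22923\right) \left(-2338 - 35467\right) = \left(\left(807 + \frac{1}{2} \cdot 5476 - 5476\right) + 22923\right) \left(-37805\right) = \left(\left(807 + 2738 - 5476\right) + 22923\right) \left(-37805\right) = \left(-1931 + 22923\right) \left(-37805\right) = 20992 \left(-37805\right) = -793602560$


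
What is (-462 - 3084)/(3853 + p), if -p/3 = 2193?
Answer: 1773/1363 ≈ 1.3008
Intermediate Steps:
p = -6579 (p = -3*2193 = -6579)
(-462 - 3084)/(3853 + p) = (-462 - 3084)/(3853 - 6579) = -3546/(-2726) = -3546*(-1/2726) = 1773/1363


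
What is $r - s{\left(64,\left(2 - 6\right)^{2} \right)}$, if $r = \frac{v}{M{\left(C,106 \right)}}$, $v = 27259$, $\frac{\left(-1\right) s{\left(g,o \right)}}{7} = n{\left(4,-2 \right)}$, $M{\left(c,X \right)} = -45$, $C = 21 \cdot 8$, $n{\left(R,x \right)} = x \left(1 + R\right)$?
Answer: $- \frac{30409}{45} \approx -675.76$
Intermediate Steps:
$C = 168$
$s{\left(g,o \right)} = 70$ ($s{\left(g,o \right)} = - 7 \left(- 2 \left(1 + 4\right)\right) = - 7 \left(\left(-2\right) 5\right) = \left(-7\right) \left(-10\right) = 70$)
$r = - \frac{27259}{45}$ ($r = \frac{27259}{-45} = 27259 \left(- \frac{1}{45}\right) = - \frac{27259}{45} \approx -605.76$)
$r - s{\left(64,\left(2 - 6\right)^{2} \right)} = - \frac{27259}{45} - 70 = - \frac{30409}{45}$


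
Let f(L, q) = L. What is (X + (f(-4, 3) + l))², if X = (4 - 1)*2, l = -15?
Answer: 169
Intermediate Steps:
X = 6 (X = 3*2 = 6)
(X + (f(-4, 3) + l))² = (6 + (-4 - 15))² = (6 - 19)² = (-13)² = 169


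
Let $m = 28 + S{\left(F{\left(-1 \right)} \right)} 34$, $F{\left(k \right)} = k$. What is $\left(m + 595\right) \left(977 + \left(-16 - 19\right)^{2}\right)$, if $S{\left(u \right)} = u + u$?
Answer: $1222110$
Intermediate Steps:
$S{\left(u \right)} = 2 u$
$m = -40$ ($m = 28 + 2 \left(-1\right) 34 = 28 - 68 = -40$)
$\left(m + 595\right) \left(977 + \left(-16 - 19\right)^{2}\right) = \left(-40 + 595\right) \left(977 + \left(-16 - 19\right)^{2}\right) = 555 \left(977 + \left(-35\right)^{2}\right) = 555 \left(977 + 1225\right) = 555 \cdot 2202 = 1222110$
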